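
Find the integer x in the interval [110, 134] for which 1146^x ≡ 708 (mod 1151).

Compute 1146^110 mod 1151 = 6, then multiply by 1146 repeatedly:
  1146^110=6  1146^111=1121  1146^112=150  1146^113=401  1146^114=297
  1146^115=817  1146^116=519  1146^117=858  1146^118=314  1146^119=732
  1146^120=944  1146^121=1035  1146^122=580  1146^123=553  1146^124=688
  1146^125=13  1146^126=1086  1146^127=325  1146^128=677  1146^129=68
  1146^130=811  1146^131=549  1146^132=708
Found 708 at exponent 132.

132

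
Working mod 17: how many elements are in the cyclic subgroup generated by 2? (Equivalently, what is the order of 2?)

The order of 2 must divide p − 1 = 16 = 2^4.
Divisors: 1, 2, 4, 8, 16.
Check each in increasing order: 2^1 ≡ 2;  2^2 ≡ 4;  2^4 ≡ 16;  2^8 ≡ 1.
Smallest exponent giving 1 is 8.

8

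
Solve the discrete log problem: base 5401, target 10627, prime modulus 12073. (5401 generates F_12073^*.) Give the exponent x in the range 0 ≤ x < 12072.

1405

Baby-step giant-step with m = ceil(sqrt(12072)) = 110.
Baby table (5401^j mod 12073 for j=0..109):
  0:1  1:5401  2:2433  3:5209  4:3719  5:8920  6:5650  7:7179
  8:7376  9:8949  10:5330  11:5298  12:1488  13:8143  14:10477  15:126
  16:4438  17:4733  18:4392  19:9820  20:1131  21:11666  22:11152  23:11828
  24:4785  25:7565  26:3533  27:6393  28:11886  29:4145  30:3803  31:3830
  32:4781  33:10107  34:5874  35:9703  36:9083  37:4684  38:5349  39:11333
  40:11496  41:10530  42:8700  43:584  44:3131  45:8331  46:11733  47:10829
  48:5817  49:3671  50:3205  51:9596  52:10680  53:9959  54:3344  55:11809
  56:10823  57:9630  58:1146  59:8170  60:11428  61:5452  62:205  63:8562
  64:3772  65:5421  66:1796  67:5577  68:11315  69:10862  70:2955  71:11522
  72:6080  73:11593  74:3215  75:3241  76:10864  77:1684  78:4315  79:4425
  80:6958  81:8982  82:2468  83:1076  84:4363  85:10140  86:3012  87:5481
  88:11958  89:6681  90:9957  91:4615  92:6943  93:405  94:2192  95:7452
  96:8943  97:9143  98:2773  99:6453  100:9975  101:5249  102:2445  103:9656
  104:8769  105:11063  106:1986  107:5562  108:2738  109:10586
Giant step factor: 5401^(-110) ≡ 295 (mod 12073).
Scan 10627·295^i mod 12073 for i = 0, 1, …:
  i=0: 10627   i=1: 8058   i=2: 10802   i=3: 11391
  i=4: 4051   i=5: 11891   i=6: 6675   i=7: 1226
  i=8: 11553   i=9: 3549   i=10: 8677   i=11: 239
  i=12: 10140
Match at i=12, j=85: x = 12·110 + 85 = 1405.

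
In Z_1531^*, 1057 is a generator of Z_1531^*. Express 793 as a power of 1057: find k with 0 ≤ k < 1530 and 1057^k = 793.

705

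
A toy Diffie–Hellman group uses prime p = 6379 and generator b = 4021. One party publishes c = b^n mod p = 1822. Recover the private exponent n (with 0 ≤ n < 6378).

302

Baby-step giant-step with m = ceil(sqrt(6378)) = 80.
Baby table (4021^j mod 6379 for j=0..79):
  0:1  1:4021  2:4055  3:431  4:4342  5:6238  6:770  7:2355
  8:3019  9:162  10:744  11:6252  12:6032  13:1714  14:2674  15:3539
  16:5149  17:4274  18:728  19:5706  20:4942  21:1197  22:3371  23:5795
  24:5587  25:4868  26:3456  27:3114  28:5796  29:3229  30:2544  31:3887
  32:1077  33:5655  34:3999  35:4899  36:527  37:1239  38:20  39:3872
  40:4552  41:2241  42:3913  43:3559  44:2642  45:2447  46:2969  47:3240
  48:2122  49:3839  50:5818  51:2385  52:2448  53:611  54:916  55:2553
  56:1802  57:5677  58:3155  59:4803  60:3630  61:1078  62:3297  63:1675
  64:5330  65:4869  66:1098  67:790  68:6227  69:1192  70:2403  71:4657
  72:3432  73:2295  74:4161  75:5643  76:400  77:892  78:1734  79:167
Giant step factor: 4021^(-80) ≡ 4162 (mod 6379).
Scan 1822·4162^i mod 6379 for i = 0, 1, …:
  i=0: 1822   i=1: 4912   i=2: 5428   i=3: 3297
Match at i=3, j=62: n = 3·80 + 62 = 302.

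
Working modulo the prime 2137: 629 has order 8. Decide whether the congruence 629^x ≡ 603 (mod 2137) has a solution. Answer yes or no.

no

⟨629⟩ has order 8; its elements mod 2137 are {1, 265, 296, 629, 1508, 1841, 1872, 2136}.
603 is not in this set.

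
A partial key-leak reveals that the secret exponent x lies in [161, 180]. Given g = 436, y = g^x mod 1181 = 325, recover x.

Compute 436^161 mod 1181 = 1152, then multiply by 436 repeatedly:
  436^161=1152  436^162=347  436^163=124  436^164=919  436^165=325
Found 325 at exponent 165.

165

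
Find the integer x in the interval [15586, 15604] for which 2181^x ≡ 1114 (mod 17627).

15587

Compute 2181^15586 mod 17627 = 8616, then multiply by 2181 repeatedly:
  2181^15586=8616  2181^15587=1114
Found 1114 at exponent 15587.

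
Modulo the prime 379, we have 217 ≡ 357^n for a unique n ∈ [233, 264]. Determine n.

234

Compute 357^233 mod 379 = 283, then multiply by 357 repeatedly:
  357^233=283  357^234=217
Found 217 at exponent 234.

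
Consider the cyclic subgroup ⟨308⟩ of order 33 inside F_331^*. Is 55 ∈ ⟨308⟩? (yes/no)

55 ∈ ⟨308⟩ iff 55^33 ≡ 1 (mod 331), since |⟨308⟩| = 33.
55^33 mod 331 = 181.
Since 181 ≠ 1, 55 does not lie in the subgroup.

no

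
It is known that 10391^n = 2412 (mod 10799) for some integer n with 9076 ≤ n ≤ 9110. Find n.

Compute 10391^9076 mod 10799 = 6521, then multiply by 10391 repeatedly:
  10391^9076=6521  10391^9077=6785  10391^9078=7063  10391^9079=1629  10391^9080=4906
  10391^9081=6966  10391^9082=8808  10391^9083=2403  10391^9084=2285  10391^9085=7233
  10391^9086=7862  10391^9087=10406  10391^9088=9158  10391^9089=10789  10391^9090=4080
  10391^9091=9205  10391^9092=2412
Found 2412 at exponent 9092.

9092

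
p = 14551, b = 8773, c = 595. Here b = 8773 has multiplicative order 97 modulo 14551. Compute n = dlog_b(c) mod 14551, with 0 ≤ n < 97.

17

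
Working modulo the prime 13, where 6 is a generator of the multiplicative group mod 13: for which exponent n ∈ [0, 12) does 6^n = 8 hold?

3

Successive powers of 6 modulo 13:
  6^0=1  6^1=6  6^2=10  6^3=8
So 6^3 ≡ 8 (mod 13), giving n = 3.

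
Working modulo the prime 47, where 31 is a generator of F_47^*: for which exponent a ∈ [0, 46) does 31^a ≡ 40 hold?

3

Successive powers of 31 modulo 47:
  31^0=1  31^1=31  31^2=21  31^3=40
So 31^3 ≡ 40 (mod 47), giving a = 3.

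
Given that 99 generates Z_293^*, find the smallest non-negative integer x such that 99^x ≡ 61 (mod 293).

Baby-step giant-step with m = ceil(sqrt(292)) = 18.
Baby table (99^j mod 293 for j=0..17):
  0:1  1:99  2:132  3:176  4:137  5:85  6:211  7:86
  8:17  9:218  10:193  11:62  12:278  13:273  14:71  15:290
  16:289  17:190
Giant step factor: 99^(-18) ≡ 96 (mod 293).
Scan 61·96^i mod 293 for i = 0, 1, …:
  i=0: 61   i=1: 289
Match at i=1, j=16: x = 1·18 + 16 = 34.

34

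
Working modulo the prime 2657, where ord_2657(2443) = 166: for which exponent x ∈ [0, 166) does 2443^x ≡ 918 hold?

94

Baby-step giant-step with m = ceil(sqrt(166)) = 13.
Baby table (2443^j mod 2657 for j=0..12):
  0:1  1:2443  2:627  3:1329  4:2550  5:1642  6:1993  7:1275
  8:821  9:2325  10:1966  11:1739  12:2491
Giant step factor: 2443^(-13) ≡ 1465 (mod 2657).
Scan 918·1465^i mod 2657 for i = 0, 1, …:
  i=0: 918   i=1: 428   i=2: 2625   i=3: 946
  i=4: 1593   i=5: 899   i=6: 1820   i=7: 1329
Match at i=7, j=3: x = 7·13 + 3 = 94.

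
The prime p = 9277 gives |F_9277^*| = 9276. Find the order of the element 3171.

The order of 3171 must divide p − 1 = 9276 = 2^2 · 3 · 773.
Divisors: 1, 2, 3, 4, 6, 12, 773, 1546, 2319, 3092, 4638, 9276.
Check each in increasing order: 3171^1 ≡ 3171;  3171^2 ≡ 8250;  3171^3 ≡ 8887;  3171^4 ≡ 6428;  3171^6 ≡ 3668;  3171^12 ≡ 2574;  3171^773 ≡ 4378;  3171^1546 ≡ 602;  3171^2319 ≡ 888;  3171^3092 ≡ 601;  3171^4638 ≡ 9276;  3171^9276 ≡ 1.
Smallest exponent giving 1 is 9276.

9276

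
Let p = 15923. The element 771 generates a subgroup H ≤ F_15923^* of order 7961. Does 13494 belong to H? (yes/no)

no

13494 ∈ ⟨771⟩ iff 13494^7961 ≡ 1 (mod 15923), since |⟨771⟩| = 7961.
13494^7961 mod 15923 = 15922.
Since 15922 ≠ 1, 13494 does not lie in the subgroup.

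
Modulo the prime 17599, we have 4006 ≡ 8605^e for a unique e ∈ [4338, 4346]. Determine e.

4344

Compute 8605^4338 mod 17599 = 1667, then multiply by 8605 repeatedly:
  8605^4338=1667  8605^4339=1350  8605^4340=1410  8605^4341=7339  8605^4342=6883
  8605^4343=7580  8605^4344=4006
Found 4006 at exponent 4344.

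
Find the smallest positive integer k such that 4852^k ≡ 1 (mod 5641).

The order of 4852 must divide p − 1 = 5640 = 2^3 · 3 · 5 · 47.
Divisors: 1, 2, 3, 4, 5, 6, 8, 10, 12, 15, 20, 24, 30, 40, 47, 60, 94, 120, 141, 188, 235, 282, 376, 470, 564, 705, 940, 1128, 1410, 1880, 2820, 5640.
Check each in increasing order: 4852^1 ≡ 4852;  4852^2 ≡ 2011;  4852^3 ≡ 4083;  4852^4 ≡ 5165;  4852^5 ≡ 3258;  4852^6 ≡ 1734;  4852^8 ≡ 936;  4852^10 ≡ 3843;  4852^12 ≡ 103;  4852^15 ≡ 3115;  4852^20 ≡ 511;  4852^24 ≡ 4968;  4852^30 ≡ 705;  4852^40 ≡ 1635;  4852^47 ≡ 1771;  4852^60 ≡ 617;  4852^94 ≡ 45;  4852^120 ≡ 2742;  4852^141 ≡ 721;  4852^188 ≡ 2025;  4852^235 ≡ 4240;  4852^282 ≡ 869;  4852^376 ≡ 5259;  4852^470 ≡ 5374;  4852^564 ≡ 4908;  4852^705 ≡ 1761;  4852^940 ≡ 3597;  4852^1128 ≡ 1394;  4852^1410 ≡ 4212;  4852^1880 ≡ 3596;  4852^2820 ≡ 5640;  4852^5640 ≡ 1.
Smallest exponent giving 1 is 5640.

5640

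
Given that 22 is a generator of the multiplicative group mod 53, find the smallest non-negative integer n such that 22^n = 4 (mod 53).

Successive powers of 22 modulo 53:
  22^0=1  22^1=22  22^2=7  22^3=48  22^4=49  22^5=18
  22^6=25  22^7=20  22^8=16  22^9=34  22^10=6  22^11=26
  22^12=42  22^13=23  22^14=29  22^15=2  22^16=44  22^17=14
  22^18=43  22^19=45  22^20=36  22^21=50  22^22=40  22^23=32
  22^24=15  22^25=12  22^26=52  22^27=31  22^28=46  22^29=5
  22^30=4
So 22^30 ≡ 4 (mod 53), giving n = 30.

30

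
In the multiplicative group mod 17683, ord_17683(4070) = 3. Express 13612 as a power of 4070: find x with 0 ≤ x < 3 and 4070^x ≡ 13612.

Successive powers of 4070 modulo 17683:
  4070^0=1  4070^1=4070  4070^2=13612
So 4070^2 ≡ 13612 (mod 17683), giving x = 2.

2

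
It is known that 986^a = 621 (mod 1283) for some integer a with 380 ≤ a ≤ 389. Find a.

387

Compute 986^380 mod 1283 = 386, then multiply by 986 repeatedly:
  986^380=386  986^381=828  986^382=420  986^383=994  986^384=1155
  986^385=809  986^386=931  986^387=621
Found 621 at exponent 387.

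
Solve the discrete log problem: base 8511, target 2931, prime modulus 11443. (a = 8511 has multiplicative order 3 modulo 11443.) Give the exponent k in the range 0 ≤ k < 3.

2

Successive powers of 8511 modulo 11443:
  8511^0=1  8511^1=8511  8511^2=2931
So 8511^2 ≡ 2931 (mod 11443), giving k = 2.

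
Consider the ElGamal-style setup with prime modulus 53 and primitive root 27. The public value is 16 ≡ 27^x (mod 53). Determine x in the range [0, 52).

48

Baby-step giant-step with m = ceil(sqrt(52)) = 8.
Baby table (27^j mod 53 for j=0..7):
  0:1  1:27  2:40  3:20  4:10  5:5  6:29  7:41
Giant step factor: 27^(-8) ≡ 44 (mod 53).
Scan 16·44^i mod 53 for i = 0, 1, …:
  i=0: 16   i=1: 15   i=2: 24   i=3: 49
  i=4: 36   i=5: 47   i=6: 1
Match at i=6, j=0: x = 6·8 + 0 = 48.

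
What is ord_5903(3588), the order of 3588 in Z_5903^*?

2951

The order of 3588 must divide p − 1 = 5902 = 2 · 13 · 227.
Divisors: 1, 2, 13, 26, 227, 454, 2951, 5902.
Check each in increasing order: 3588^1 ≡ 3588;  3588^2 ≡ 5204;  3588^13 ≡ 969;  3588^26 ≡ 384;  3588^227 ≡ 3056;  3588^454 ≡ 590;  3588^2951 ≡ 1.
Smallest exponent giving 1 is 2951.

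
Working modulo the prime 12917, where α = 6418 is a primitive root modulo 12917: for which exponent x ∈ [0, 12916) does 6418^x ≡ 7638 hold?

Baby-step giant-step with m = ceil(sqrt(12916)) = 114.
Baby table (6418^j mod 12917 for j=0..113):
  0:1  1:6418  2:11328  3:6228  4:6106  5:11047  6:11150  7:520
  8:4774  9:408  10:9310  11:10455  12:9292  13:11184  14:12060  15:2416
  16:5488  17:10242  18:11460  19:882  20:3030  21:6455  22:3371  23:12020
  24:4036  25:4463  26:6545  27:12643  28:11097  29:9125  30:11489  31:6166
  32:8617  33:6229  34:12524  35:9458  36:4461  37:6626  38:2904  39:11558
  40:9830  41:2312  42:9700  43:7577  44:9598  45:11708  46:3755  47:9385
  48:959  49:6370  50:355  51:4998  52:4253  53:2133  54:10491  55:7834
  56:5648  57:3762  58:2643  59:2753  60:11215  61:4346  62:4825  63:4801
  64:5773  65:5158  66:10690  67:6233  68:12362  69:3102  70:3539  71:5216
  72:8341  73:4490  74:11910  75:8491  76:11332  77:6066  78:12667  79:10125
  80:9740  81:5957  82:10623  83:2488  84:2572  85:12087  86:7781  87:1336
  88:10477  89:8401  90:2060  91:6989  92:7578  93:3099  94:10119  95:9983
  96:2574  97:12006  98:4603  99:875  100:9772  101:4661  102:11443  103:8029
  104:4209  105:3915  106:2905  107:5059  108:8241  109:8540  110:2889  111:5707
  112:7831  113:12228
Giant step factor: 6418^(-114) ≡ 6903 (mod 12917).
Scan 7638·6903^i mod 12917 for i = 0, 1, …:
  i=0: 7638   i=1: 10837   i=2: 5464   i=3: 352
  i=4: 1460   i=5: 3120   i=6: 4721   i=7: 12389
  i=8: 10727   i=9: 8237     …   i=105: 9264
  i=106: 10242
Match at i=106, j=17: x = 106·114 + 17 = 12101.

12101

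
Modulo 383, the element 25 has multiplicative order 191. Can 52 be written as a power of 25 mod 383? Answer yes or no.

52 ∈ ⟨25⟩ iff 52^191 ≡ 1 (mod 383), since |⟨25⟩| = 191.
52^191 mod 383 = 382.
Since 382 ≠ 1, 52 does not lie in the subgroup.

no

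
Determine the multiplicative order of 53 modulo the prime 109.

108

The order of 53 must divide p − 1 = 108 = 2^2 · 3^3.
Divisors: 1, 2, 3, 4, 6, 9, 12, 18, 27, 36, 54, 108.
Check each in increasing order: 53^1 ≡ 53;  53^2 ≡ 84;  53^3 ≡ 92;  53^4 ≡ 80;  53^6 ≡ 71;  53^9 ≡ 101;  53^12 ≡ 27;  53^18 ≡ 64;  53^27 ≡ 33;  53^36 ≡ 63;  53^54 ≡ 108;  53^108 ≡ 1.
Smallest exponent giving 1 is 108.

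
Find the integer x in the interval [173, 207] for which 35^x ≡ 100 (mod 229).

178

Compute 35^173 mod 229 = 87, then multiply by 35 repeatedly:
  35^173=87  35^174=68  35^175=90  35^176=173  35^177=101
  35^178=100
Found 100 at exponent 178.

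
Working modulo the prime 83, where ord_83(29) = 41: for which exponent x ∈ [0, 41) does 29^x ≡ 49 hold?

Baby-step giant-step with m = ceil(sqrt(41)) = 7.
Baby table (29^j mod 83 for j=0..6):
  0:1  1:29  2:11  3:70  4:38  5:23  6:3
Giant step factor: 29^(-7) ≡ 21 (mod 83).
Scan 49·21^i mod 83 for i = 0, 1, …:
  i=0: 49   i=1: 33   i=2: 29
Match at i=2, j=1: x = 2·7 + 1 = 15.

15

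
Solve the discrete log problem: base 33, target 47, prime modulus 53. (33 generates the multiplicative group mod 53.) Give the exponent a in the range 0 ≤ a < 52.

Successive powers of 33 modulo 53:
  33^0=1  33^1=33  33^2=29  33^3=3  33^4=46  33^5=34
  33^6=9  33^7=32  33^8=49  33^9=27  33^10=43  33^11=41
  33^12=28  33^13=23  33^14=17  33^15=31  33^16=16  33^17=51
  33^18=40  33^19=48  33^20=47
So 33^20 ≡ 47 (mod 53), giving a = 20.

20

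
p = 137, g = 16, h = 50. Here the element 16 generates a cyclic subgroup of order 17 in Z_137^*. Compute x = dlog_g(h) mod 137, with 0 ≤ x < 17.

4

Successive powers of 16 modulo 137:
  16^0=1  16^1=16  16^2=119  16^3=123  16^4=50
So 16^4 ≡ 50 (mod 137), giving x = 4.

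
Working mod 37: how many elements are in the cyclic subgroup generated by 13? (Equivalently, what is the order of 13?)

The order of 13 must divide p − 1 = 36 = 2^2 · 3^2.
Divisors: 1, 2, 3, 4, 6, 9, 12, 18, 36.
Check each in increasing order: 13^1 ≡ 13;  13^2 ≡ 21;  13^3 ≡ 14;  13^4 ≡ 34;  13^6 ≡ 11;  13^9 ≡ 6;  13^12 ≡ 10;  13^18 ≡ 36;  13^36 ≡ 1.
Smallest exponent giving 1 is 36.

36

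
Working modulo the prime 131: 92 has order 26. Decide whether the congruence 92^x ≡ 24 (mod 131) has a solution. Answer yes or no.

yes

24 ∈ ⟨92⟩ iff 24^26 ≡ 1 (mod 131), since |⟨92⟩| = 26.
24^26 mod 131 = 1.
Since 1 = 1, 24 lies in the subgroup.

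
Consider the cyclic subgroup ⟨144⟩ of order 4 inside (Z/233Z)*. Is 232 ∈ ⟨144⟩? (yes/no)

yes

⟨144⟩ has order 4; its elements mod 233 are {1, 89, 144, 232}.
232 is in this set.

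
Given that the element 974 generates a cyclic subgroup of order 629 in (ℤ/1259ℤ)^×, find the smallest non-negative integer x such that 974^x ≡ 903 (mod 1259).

343

Baby-step giant-step with m = ceil(sqrt(629)) = 26.
Baby table (974^j mod 1259 for j=0..25):
  0:1  1:974  2:649  3:108  4:695  5:847  6:333  7:779
  8:828  9:712  10:1038  11:35  12:97  13:53  14:3  15:404
  16:688  17:324  18:826  19:23  20:999  21:1078  22:1225  23:877
  24:596  25:105
Giant step factor: 974^(-26) ≡ 212 (mod 1259).
Scan 903·212^i mod 1259 for i = 0, 1, …:
  i=0: 903   i=1: 68   i=2: 567   i=3: 599
  i=4: 1088   i=5: 259   i=6: 771   i=7: 1041
  i=8: 367   i=9: 1005   i=10: 289   i=11: 836
  i=12: 972   i=13: 847
Match at i=13, j=5: x = 13·26 + 5 = 343.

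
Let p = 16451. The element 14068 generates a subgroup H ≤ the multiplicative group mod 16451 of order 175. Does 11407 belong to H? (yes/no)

11407 ∈ ⟨14068⟩ iff 11407^175 ≡ 1 (mod 16451), since |⟨14068⟩| = 175.
11407^175 mod 16451 = 10790.
Since 10790 ≠ 1, 11407 does not lie in the subgroup.

no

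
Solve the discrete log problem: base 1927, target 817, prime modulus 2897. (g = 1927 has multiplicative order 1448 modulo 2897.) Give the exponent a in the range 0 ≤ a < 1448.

432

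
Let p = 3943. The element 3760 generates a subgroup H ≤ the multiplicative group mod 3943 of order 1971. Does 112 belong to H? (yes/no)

112 ∈ ⟨3760⟩ iff 112^1971 ≡ 1 (mod 3943), since |⟨3760⟩| = 1971.
112^1971 mod 3943 = 3942.
Since 3942 ≠ 1, 112 does not lie in the subgroup.

no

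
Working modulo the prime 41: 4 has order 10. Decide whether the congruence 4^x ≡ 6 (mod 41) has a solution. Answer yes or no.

6 ∈ ⟨4⟩ iff 6^10 ≡ 1 (mod 41), since |⟨4⟩| = 10.
6^10 mod 41 = 32.
Since 32 ≠ 1, 6 does not lie in the subgroup.

no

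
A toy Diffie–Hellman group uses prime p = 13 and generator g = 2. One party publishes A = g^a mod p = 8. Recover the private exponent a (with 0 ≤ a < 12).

3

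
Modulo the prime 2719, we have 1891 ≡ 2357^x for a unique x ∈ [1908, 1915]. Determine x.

Compute 2357^1908 mod 2719 = 1998, then multiply by 2357 repeatedly:
  2357^1908=1998  2357^1909=2697  2357^1910=2526  2357^1911=1891
Found 1891 at exponent 1911.

1911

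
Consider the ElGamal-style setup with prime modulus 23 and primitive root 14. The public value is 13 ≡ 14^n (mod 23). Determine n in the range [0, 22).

Successive powers of 14 modulo 23:
  14^0=1  14^1=14  14^2=12  14^3=7  14^4=6  14^5=15
  14^6=3  14^7=19  14^8=13
So 14^8 ≡ 13 (mod 23), giving n = 8.

8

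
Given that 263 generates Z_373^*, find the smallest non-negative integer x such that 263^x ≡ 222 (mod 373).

Baby-step giant-step with m = ceil(sqrt(372)) = 20.
Baby table (263^j mod 373 for j=0..19):
  0:1  1:263  2:164  3:237  4:40  5:76  6:219  7:155
  8:108  9:56  10:181  11:232  12:217  13:2  14:153  15:328
  16:101  17:80  18:152  19:65
Giant step factor: 263^(-20) ≡ 148 (mod 373).
Scan 222·148^i mod 373 for i = 0, 1, …:
  i=0: 222   i=1: 32   i=2: 260   i=3: 61
  i=4: 76
Match at i=4, j=5: x = 4·20 + 5 = 85.

85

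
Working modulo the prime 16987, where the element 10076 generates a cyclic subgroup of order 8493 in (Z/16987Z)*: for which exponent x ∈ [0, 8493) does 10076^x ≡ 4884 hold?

Baby-step giant-step with m = ceil(sqrt(8493)) = 93.
Baby table (10076^j mod 16987 for j=0..92):
  0:1  1:10076  2:11464  3:16651  4:11864  5:4145  6:10974  7:5641
  8:214  9:15902  10:7168  11:13031  12:7833  13:3706  14:4230  15:1097
  16:11822  17:5628  18:5122  19:2766  20:11536  21:11682  22:4909  23:13927
  24:15832  25:15302  26:8940  27:14366  28:5589  29:2859  30:14319  31:7653
  32:7635  33:13124  34:10616  35:16664  36:6956  37:294  38:6606  39:6990
  40:3138  41:5681  42:12553  43:15813  44:10715  45:11955  46:3763  47:1004
  48:9039  49:9657  50:2396  51:3569  52:16752  53:10320  54:6893  55:11012
  56:14815  57:11171  58:3134  59:16338  60:671  61:170  62:14220  63:12362
  64:10828  65:12414  66:8183  67:13997  68:7698  69:2406  70:2407  71:12483
  72:6960  73:6624  74:1501  75:5646  76:16620  77:5274  78:5488  79:4403
  80:11571  81:7615  82:15448  83:2167  84:6397  85:7494  86:2329  87:7957
  88:13079  89:15845  90:10394  91:5089  92:9998
Giant step factor: 10076^(-93) ≡ 5433 (mod 16987).
Scan 4884·5433^i mod 16987 for i = 0, 1, …:
  i=0: 4884   i=1: 1078   i=2: 13246   i=3: 8586
  i=4: 1436   i=5: 4755   i=6: 13675   i=7: 12124
  i=8: 11093   i=9: 15380     …   i=54: 8496
  i=55: 5089
Match at i=55, j=91: x = 55·93 + 91 = 5206.

5206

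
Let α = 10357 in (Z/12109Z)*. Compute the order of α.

12108

The order of 10357 must divide p − 1 = 12108 = 2^2 · 3 · 1009.
Divisors: 1, 2, 3, 4, 6, 12, 1009, 2018, 3027, 4036, 6054, 12108.
Check each in increasing order: 10357^1 ≡ 10357;  10357^2 ≡ 5927;  10357^3 ≡ 5418;  10357^4 ≡ 1120;  10357^6 ≡ 2508;  10357^12 ≡ 5493;  10357^1009 ≡ 3286;  10357^2018 ≡ 8677;  10357^3027 ≡ 8036;  10357^4036 ≡ 8676;  10357^6054 ≡ 12108;  10357^12108 ≡ 1.
Smallest exponent giving 1 is 12108.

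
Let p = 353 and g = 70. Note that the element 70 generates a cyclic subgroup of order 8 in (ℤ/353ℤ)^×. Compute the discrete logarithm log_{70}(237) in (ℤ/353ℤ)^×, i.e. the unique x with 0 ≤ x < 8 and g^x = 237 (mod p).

3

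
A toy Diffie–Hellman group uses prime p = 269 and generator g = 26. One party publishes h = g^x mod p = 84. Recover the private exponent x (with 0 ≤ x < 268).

74

Baby-step giant-step with m = ceil(sqrt(268)) = 17.
Baby table (26^j mod 269 for j=0..16):
  0:1  1:26  2:138  3:91  4:214  5:184  6:211  7:106
  8:66  9:102  10:231  11:88  12:136  13:39  14:207  15:2
  16:52
Giant step factor: 26^(-17) ≡ 77 (mod 269).
Scan 84·77^i mod 269 for i = 0, 1, …:
  i=0: 84   i=1: 12   i=2: 117   i=3: 132
  i=4: 211
Match at i=4, j=6: x = 4·17 + 6 = 74.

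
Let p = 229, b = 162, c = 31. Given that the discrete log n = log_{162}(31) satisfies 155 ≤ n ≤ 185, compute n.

185

Compute 162^155 mod 229 = 160, then multiply by 162 repeatedly:
  162^155=160  162^156=43  162^157=96  162^158=209  162^159=195
  162^160=217  162^161=117  162^162=176  162^163=116  162^164=14
  162^165=207  162^166=100  162^167=170  162^168=60  162^169=102
  162^170=36  162^171=107  162^172=159  162^173=110  162^174=187
  162^175=66  162^176=158  162^177=177  162^178=49  162^179=152
  162^180=121  162^181=137  162^182=210  162^183=128  162^184=126
  162^185=31
Found 31 at exponent 185.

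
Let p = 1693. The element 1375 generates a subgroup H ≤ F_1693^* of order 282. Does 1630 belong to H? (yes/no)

1630 ∈ ⟨1375⟩ iff 1630^282 ≡ 1 (mod 1693), since |⟨1375⟩| = 282.
1630^282 mod 1693 = 1692.
Since 1692 ≠ 1, 1630 does not lie in the subgroup.

no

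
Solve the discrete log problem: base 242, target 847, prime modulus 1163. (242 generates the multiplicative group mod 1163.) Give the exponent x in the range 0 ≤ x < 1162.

487

Baby-step giant-step with m = ceil(sqrt(1162)) = 35.
Baby table (242^j mod 1163 for j=0..34):
  0:1  1:242  2:414  3:170  4:435  5:600  6:988  7:681
  8:819  9:488  10:633  11:833  12:387  13:614  14:887  15:662
  16:873  17:763  18:892  19:709  20:617  21:450  22:741  23:220
  24:905  25:366  26:184  27:334  28:581  29:1042  30:956  31:1078
  32:364  33:863  34:669
Giant step factor: 242^(-35) ≡ 637 (mod 1163).
Scan 847·637^i mod 1163 for i = 0, 1, …:
  i=0: 847   i=1: 1070   i=2: 72   i=3: 507
  i=4: 808   i=5: 650   i=6: 22   i=7: 58
  i=8: 893   i=9: 134   i=10: 459   i=11: 470
  i=12: 499   i=13: 364
Match at i=13, j=32: x = 13·35 + 32 = 487.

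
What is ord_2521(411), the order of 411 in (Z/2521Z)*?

2520

The order of 411 must divide p − 1 = 2520 = 2^3 · 3^2 · 5 · 7.
Divisors: 1, 2, 3, 4, 5, 6, 7, 8, 9, 10, 12, 14, 15, 18, 20, 21, 24, 28, 30, 35, 36, 40, 42, 45, 56, 60, 63, 70, 72, 84, 90, 105, 120, 126, 140, 168, 180, 210, 252, 280, 315, 360, 420, 504, 630, 840, 1260, 2520.
Check each in increasing order: 411^1 ≡ 411;  411^2 ≡ 14;  411^3 ≡ 712;  411^4 ≡ 196;  411^5 ≡ 2405;  411^6 ≡ 223;  411^7 ≡ 897;  411^8 ≡ 601;  411^9 ≡ 2474;  411^10 ≡ 851;  411^12 ≡ 1830;  411^14 ≡ 410;  411^15 ≡ 2124;  411^18 ≡ 2209;  411^20 ≡ 674;  411^21 ≡ 2225;  411^24 ≡ 1012;  411^28 ≡ 1714;  411^30 ≡ 1307;  411^35 ≡ 2169;  411^36 ≡ 1546;  411^40 ≡ 496;  411^42 ≡ 1902;  411^45 ≡ 447;  411^56 ≡ 831;  411^60 ≡ 1532;  411^63 ≡ 1712;  411^70 ≡ 375;  411^72 ≡ 208;  411^84 ≡ 2490;  411^90 ≡ 650;  411^105 ≡ 1613;  411^120 ≡ 2494;  411^126 ≡ 1542;  411^140 ≡ 1970;  411^168 ≡ 961;  411^180 ≡ 1493;  411^210 ≡ 97;  411^252 ≡ 461;  411^280 ≡ 1081;  411^315 ≡ 159;  411^360 ≡ 485;  411^420 ≡ 1846;  411^504 ≡ 757;  411^630 ≡ 71;  411^840 ≡ 1845;  411^1260 ≡ 2520;  411^2520 ≡ 1.
Smallest exponent giving 1 is 2520.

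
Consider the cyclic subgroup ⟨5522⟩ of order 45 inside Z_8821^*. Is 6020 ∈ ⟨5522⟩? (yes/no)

yes

6020 ∈ ⟨5522⟩ iff 6020^45 ≡ 1 (mod 8821), since |⟨5522⟩| = 45.
6020^45 mod 8821 = 1.
Since 1 = 1, 6020 lies in the subgroup.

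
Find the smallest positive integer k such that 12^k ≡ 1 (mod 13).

2

The order of 12 must divide p − 1 = 12 = 2^2 · 3.
Divisors: 1, 2, 3, 4, 6, 12.
Check each in increasing order: 12^1 ≡ 12;  12^2 ≡ 1.
Smallest exponent giving 1 is 2.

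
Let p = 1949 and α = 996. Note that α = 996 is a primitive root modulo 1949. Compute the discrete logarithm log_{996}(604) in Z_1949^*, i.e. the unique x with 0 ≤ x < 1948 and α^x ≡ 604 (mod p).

Baby-step giant-step with m = ceil(sqrt(1948)) = 45.
Baby table (996^j mod 1949 for j=0..44):
  0:1  1:996  2:1924  3:437  4:625  5:769  6:1916  7:265
  8:825  9:1171  10:814  11:1909  12:1089  13:1000  14:61  15:337
  16:424  17:1320  18:1094  19:133  20:1885  21:573  22:1600  23:1267
  24:929  25:1458  26:163  27:581  28:1772  29:1067  30:527  31:611
  32:468  33:317  34:1943  35:1820  36:150  37:1276  38:148  39:1233
  40:198  41:359  42:897  43:770  44:963
Giant step factor: 996^(-45) ≡ 739 (mod 1949).
Scan 604·739^i mod 1949 for i = 0, 1, …:
  i=0: 604   i=1: 35   i=2: 528   i=3: 392
  i=4: 1236   i=5: 1272   i=6: 590   i=7: 1383
  i=8: 761   i=9: 1067
Match at i=9, j=29: x = 9·45 + 29 = 434.

434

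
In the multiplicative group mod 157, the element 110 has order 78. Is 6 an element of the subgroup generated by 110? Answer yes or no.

6 ∈ ⟨110⟩ iff 6^78 ≡ 1 (mod 157), since |⟨110⟩| = 78.
6^78 mod 157 = 156.
Since 156 ≠ 1, 6 does not lie in the subgroup.

no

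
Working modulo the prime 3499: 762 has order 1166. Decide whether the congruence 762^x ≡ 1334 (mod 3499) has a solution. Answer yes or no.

no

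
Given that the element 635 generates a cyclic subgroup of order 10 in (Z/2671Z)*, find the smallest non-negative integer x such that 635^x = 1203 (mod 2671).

4

Successive powers of 635 modulo 2671:
  635^0=1  635^1=635  635^2=2575  635^3=473  635^4=1203
So 635^4 ≡ 1203 (mod 2671), giving x = 4.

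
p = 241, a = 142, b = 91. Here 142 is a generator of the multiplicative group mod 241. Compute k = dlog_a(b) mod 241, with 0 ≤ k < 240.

192

Baby-step giant-step with m = ceil(sqrt(240)) = 16.
Baby table (142^j mod 241 for j=0..15):
  0:1  1:142  2:161  3:208  4:134  5:230  6:125  7:157
  8:122  9:213  10:121  11:71  12:201  13:104  14:67  15:115
Giant step factor: 142^(-16) ≡ 54 (mod 241).
Scan 91·54^i mod 241 for i = 0, 1, …:
  i=0: 91   i=1: 94   i=2: 15   i=3: 87
  i=4: 119   i=5: 160   i=6: 205   i=7: 225
  i=8: 100   i=9: 98   i=10: 231   i=11: 183
  i=12: 1
Match at i=12, j=0: k = 12·16 + 0 = 192.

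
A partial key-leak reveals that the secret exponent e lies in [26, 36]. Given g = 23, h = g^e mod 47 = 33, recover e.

33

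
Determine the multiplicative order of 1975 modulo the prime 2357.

The order of 1975 must divide p − 1 = 2356 = 2^2 · 19 · 31.
Divisors: 1, 2, 4, 19, 31, 38, 62, 76, 124, 589, 1178, 2356.
Check each in increasing order: 1975^1 ≡ 1975;  1975^2 ≡ 2147;  1975^4 ≡ 1674;  1975^19 ≡ 388;  1975^31 ≡ 595;  1975^38 ≡ 2053;  1975^62 ≡ 475;  1975^76 ≡ 493;  1975^124 ≡ 1710;  1975^589 ≡ 1724;  1975^1178 ≡ 2356;  1975^2356 ≡ 1.
Smallest exponent giving 1 is 2356.

2356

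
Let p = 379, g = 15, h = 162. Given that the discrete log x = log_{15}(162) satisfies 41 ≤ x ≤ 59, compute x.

Compute 15^41 mod 379 = 265, then multiply by 15 repeatedly:
  15^41=265  15^42=185  15^43=122  15^44=314  15^45=162
Found 162 at exponent 45.

45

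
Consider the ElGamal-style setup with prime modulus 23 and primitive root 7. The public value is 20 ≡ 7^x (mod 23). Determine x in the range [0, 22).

13

Successive powers of 7 modulo 23:
  7^0=1  7^1=7  7^2=3  7^3=21  7^4=9  7^5=17
  7^6=4  7^7=5  7^8=12  7^9=15  7^10=13  7^11=22
  7^12=16  7^13=20
So 7^13 ≡ 20 (mod 23), giving x = 13.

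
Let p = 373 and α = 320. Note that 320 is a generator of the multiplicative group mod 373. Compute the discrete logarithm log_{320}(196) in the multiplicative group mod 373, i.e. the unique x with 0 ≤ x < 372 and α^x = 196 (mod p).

Baby-step giant-step with m = ceil(sqrt(372)) = 20.
Baby table (320^j mod 373 for j=0..19):
  0:1  1:320  2:198  3:323  4:39  5:171  6:262  7:288
  8:29  9:328  10:147  11:42  12:12  13:110  14:138  15:146
  16:95  17:187  18:160  19:99
Giant step factor: 320^(-20) ≡ 179 (mod 373).
Scan 196·179^i mod 373 for i = 0, 1, …:
  i=0: 196   i=1: 22   i=2: 208   i=3: 305
  i=4: 137   i=5: 278   i=6: 153   i=7: 158
  i=8: 307   i=9: 122     …   i=14: 272
  i=15: 198
Match at i=15, j=2: x = 15·20 + 2 = 302.

302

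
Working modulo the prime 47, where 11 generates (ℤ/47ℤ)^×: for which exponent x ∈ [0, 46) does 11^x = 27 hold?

2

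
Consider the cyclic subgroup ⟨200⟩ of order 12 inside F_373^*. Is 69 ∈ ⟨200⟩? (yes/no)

yes

⟨200⟩ has order 12; its elements mod 373 are {1, 69, 88, 89, 104, 173, 200, 269, 284, 285, 304, 372}.
69 is in this set.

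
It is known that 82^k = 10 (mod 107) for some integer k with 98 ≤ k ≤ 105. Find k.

Compute 82^98 mod 107 = 100, then multiply by 82 repeatedly:
  82^98=100  82^99=68  82^100=12  82^101=21  82^102=10
Found 10 at exponent 102.

102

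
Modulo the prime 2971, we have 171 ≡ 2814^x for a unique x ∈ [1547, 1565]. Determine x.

1547

Compute 2814^1547 mod 2971 = 171, then multiply by 2814 repeatedly:
  2814^1547=171
Found 171 at exponent 1547.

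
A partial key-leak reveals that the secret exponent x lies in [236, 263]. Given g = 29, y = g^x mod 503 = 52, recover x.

250

Compute 29^236 mod 503 = 427, then multiply by 29 repeatedly:
  29^236=427  29^237=311  29^238=468  29^239=494  29^240=242
  29^241=479  29^242=310  29^243=439  29^244=156  29^245=500
  29^246=416  29^247=495  29^248=271  29^249=314  29^250=52
Found 52 at exponent 250.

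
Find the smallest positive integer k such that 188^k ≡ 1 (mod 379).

378

The order of 188 must divide p − 1 = 378 = 2 · 3^3 · 7.
Divisors: 1, 2, 3, 6, 7, 9, 14, 18, 21, 27, 42, 54, 63, 126, 189, 378.
Check each in increasing order: 188^1 ≡ 188;  188^2 ≡ 97;  188^3 ≡ 44;  188^6 ≡ 41;  188^7 ≡ 128;  188^9 ≡ 288;  188^14 ≡ 87;  188^18 ≡ 322;  188^21 ≡ 145;  188^27 ≡ 260;  188^42 ≡ 180;  188^54 ≡ 138;  188^63 ≡ 328;  188^126 ≡ 327;  188^189 ≡ 378;  188^378 ≡ 1.
Smallest exponent giving 1 is 378.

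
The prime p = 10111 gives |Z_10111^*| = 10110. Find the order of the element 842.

1685

The order of 842 must divide p − 1 = 10110 = 2 · 3 · 5 · 337.
Divisors: 1, 2, 3, 5, 6, 10, 15, 30, 337, 674, 1011, 1685, 2022, 3370, 5055, 10110.
Check each in increasing order: 842^1 ≡ 842;  842^2 ≡ 1194;  842^3 ≡ 4359;  842^5 ≡ 7592;  842^6 ≡ 2312;  842^10 ≡ 5764;  842^15 ≡ 9991;  842^30 ≡ 4289;  842^337 ≡ 5102;  842^674 ≡ 4690;  842^1011 ≡ 5754;  842^1685 ≡ 1.
Smallest exponent giving 1 is 1685.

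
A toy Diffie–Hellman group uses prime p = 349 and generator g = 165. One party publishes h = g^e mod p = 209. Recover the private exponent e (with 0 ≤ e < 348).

257

Baby-step giant-step with m = ceil(sqrt(348)) = 19.
Baby table (165^j mod 349 for j=0..18):
  0:1  1:165  2:3  3:146  4:9  5:89  6:27  7:267
  8:81  9:103  10:243  11:309  12:31  13:229  14:93  15:338
  16:279  17:316  18:139
Giant step factor: 165^(-19) ≡ 141 (mod 349).
Scan 209·141^i mod 349 for i = 0, 1, …:
  i=0: 209   i=1: 153   i=2: 284   i=3: 258
  i=4: 82   i=5: 45   i=6: 63   i=7: 158
  i=8: 291   i=9: 198   i=10: 347   i=11: 67
  i=12: 24   i=13: 243
Match at i=13, j=10: e = 13·19 + 10 = 257.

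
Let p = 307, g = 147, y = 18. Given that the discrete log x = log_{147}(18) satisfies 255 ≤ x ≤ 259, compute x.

Compute 147^255 mod 307 = 18, then multiply by 147 repeatedly:
  147^255=18
Found 18 at exponent 255.

255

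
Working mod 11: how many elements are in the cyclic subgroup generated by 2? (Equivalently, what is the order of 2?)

The order of 2 must divide p − 1 = 10 = 2 · 5.
Divisors: 1, 2, 5, 10.
Check each in increasing order: 2^1 ≡ 2;  2^2 ≡ 4;  2^5 ≡ 10;  2^10 ≡ 1.
Smallest exponent giving 1 is 10.

10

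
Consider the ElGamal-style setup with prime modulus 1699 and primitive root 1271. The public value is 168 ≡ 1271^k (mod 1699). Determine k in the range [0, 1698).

764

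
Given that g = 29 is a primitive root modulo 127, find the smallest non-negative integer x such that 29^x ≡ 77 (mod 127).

Baby-step giant-step with m = ceil(sqrt(126)) = 12.
Baby table (29^j mod 127 for j=0..11):
  0:1  1:29  2:79  3:5  4:18  5:14  6:25  7:90
  8:70  9:125  10:69  11:96
Giant step factor: 29^(-12) ≡ 38 (mod 127).
Scan 77·38^i mod 127 for i = 0, 1, …:
  i=0: 77   i=1: 5
Match at i=1, j=3: x = 1·12 + 3 = 15.

15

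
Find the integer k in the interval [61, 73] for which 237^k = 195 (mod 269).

65

Compute 237^61 mod 269 = 110, then multiply by 237 repeatedly:
  237^61=110  237^62=246  237^63=198  237^64=120  237^65=195
Found 195 at exponent 65.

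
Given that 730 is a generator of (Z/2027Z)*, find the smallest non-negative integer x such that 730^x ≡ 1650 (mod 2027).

Baby-step giant-step with m = ceil(sqrt(2026)) = 46.
Baby table (730^j mod 2027 for j=0..45):
  0:1  1:730  2:1826  3:1241  4:1888  5:1907  6:1588  7:1823
  8:1078  9:464  10:211  11:2005  12:156  13:368  14:1076  15:1031
  16:613  17:1550  18:434  19:608  20:1954  21:1439  22:484  23:622
  24:12  25:652  26:1642  27:703  28:359  29:587  30:813  31:1606
  32:774  33:1514  34:505  35:1763  36:1872  37:362  38:750  39:210
  40:1275  41:357  42:1154  43:1215  44:1151  45:1052
Giant step factor: 730^(-46) ≡ 1730 (mod 2027).
Scan 1650·1730^i mod 2027 for i = 0, 1, …:
  i=0: 1650   i=1: 484
Match at i=1, j=22: x = 1·46 + 22 = 68.

68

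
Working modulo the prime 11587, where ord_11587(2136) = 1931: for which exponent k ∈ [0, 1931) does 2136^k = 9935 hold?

Baby-step giant-step with m = ceil(sqrt(1931)) = 44.
Baby table (2136^j mod 11587 for j=0..43):
  0:1  1:2136  2:8805  3:1779  4:10995  5:10058  6:1590  7:1249
  8:2854  9:1382  10:8854  11:2160  12:2134  13:4533  14:7343  15:7437
  16:11242  17:4648  18:9656  19:356  20:7261  21:6090  22:7626  23:9401
  24:265  25:9864  26:4338  27:7955  28:5338  29:360  30:4218  31:6549
  32:3155  33:7033  34:5736  35:4637  36:9334  37:7784  38:10866  39:1015
  40:1271  41:3498  42:9700  43:1644
Giant step factor: 2136^(-44) ≡ 609 (mod 11587).
Scan 9935·609^i mod 11587 for i = 0, 1, …:
  i=0: 9935   i=1: 2001   i=2: 1974   i=3: 8705
  i=4: 6086   i=5: 10121   i=6: 10992   i=7: 8429
  i=8: 220   i=9: 6523   i=10: 9753   i=11: 7033
Match at i=11, j=33: k = 11·44 + 33 = 517.

517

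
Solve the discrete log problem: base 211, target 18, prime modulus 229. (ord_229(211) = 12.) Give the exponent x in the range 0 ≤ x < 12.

7

Successive powers of 211 modulo 229:
  211^0=1  211^1=211  211^2=95  211^3=122  211^4=94  211^5=140
  211^6=228  211^7=18
So 211^7 ≡ 18 (mod 229), giving x = 7.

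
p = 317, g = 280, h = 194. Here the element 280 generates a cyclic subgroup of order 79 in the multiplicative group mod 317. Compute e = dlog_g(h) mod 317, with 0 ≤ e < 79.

76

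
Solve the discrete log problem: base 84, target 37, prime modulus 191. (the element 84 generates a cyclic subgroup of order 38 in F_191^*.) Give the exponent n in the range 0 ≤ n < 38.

Successive powers of 84 modulo 191:
  84^0=1  84^1=84  84^2=180  84^3=31  84^4=121  84^5=41
  84^6=6  84^7=122  84^8=125  84^9=186  84^10=153  84^11=55
  84^12=36  84^13=159  84^14=177  84^15=161  84^16=154  84^17=139
  84^18=25  84^19=190  84^20=107  84^21=11  84^22=160  84^23=70
  84^24=150  84^25=185  84^26=69  84^27=66  84^28=5  84^29=38
  84^30=136  84^31=155  84^32=32  84^33=14  84^34=30  84^35=37
So 84^35 ≡ 37 (mod 191), giving n = 35.

35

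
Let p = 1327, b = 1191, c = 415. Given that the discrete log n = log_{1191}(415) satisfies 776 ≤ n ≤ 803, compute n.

787

Compute 1191^776 mod 1327 = 1157, then multiply by 1191 repeatedly:
  1191^776=1157  1191^777=561  1191^778=670  1191^779=443  1191^780=794
  1191^781=830  1191^782=1242  1191^783=944  1191^784=335  1191^785=885
  1191^786=397  1191^787=415
Found 415 at exponent 787.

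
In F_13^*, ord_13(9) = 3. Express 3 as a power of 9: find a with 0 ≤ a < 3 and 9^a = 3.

2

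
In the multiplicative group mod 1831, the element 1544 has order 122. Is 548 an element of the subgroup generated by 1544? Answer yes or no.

yes

548 ∈ ⟨1544⟩ iff 548^122 ≡ 1 (mod 1831), since |⟨1544⟩| = 122.
548^122 mod 1831 = 1.
Since 1 = 1, 548 lies in the subgroup.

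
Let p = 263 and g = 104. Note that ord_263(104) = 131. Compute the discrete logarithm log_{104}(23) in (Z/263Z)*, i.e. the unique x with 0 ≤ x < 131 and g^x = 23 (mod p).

16

Baby-step giant-step with m = ceil(sqrt(131)) = 12.
Baby table (104^j mod 263 for j=0..11):
  0:1  1:104  2:33  3:13  4:37  5:166  6:169  7:218
  8:54  9:93  10:204  11:176
Giant step factor: 104^(-12) ≡ 196 (mod 263).
Scan 23·196^i mod 263 for i = 0, 1, …:
  i=0: 23   i=1: 37
Match at i=1, j=4: x = 1·12 + 4 = 16.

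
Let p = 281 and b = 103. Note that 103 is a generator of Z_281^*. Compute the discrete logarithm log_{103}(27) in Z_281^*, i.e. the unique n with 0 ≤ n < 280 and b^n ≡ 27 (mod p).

87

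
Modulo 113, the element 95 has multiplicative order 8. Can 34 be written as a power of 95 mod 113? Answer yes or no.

no

34 ∈ ⟨95⟩ iff 34^8 ≡ 1 (mod 113), since |⟨95⟩| = 8.
34^8 mod 113 = 4.
Since 4 ≠ 1, 34 does not lie in the subgroup.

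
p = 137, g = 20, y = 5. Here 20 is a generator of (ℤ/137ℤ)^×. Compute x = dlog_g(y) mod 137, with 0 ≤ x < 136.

Baby-step giant-step with m = ceil(sqrt(136)) = 12.
Baby table (20^j mod 137 for j=0..11):
  0:1  1:20  2:126  3:54  4:121  5:91  6:39  7:95
  8:119  9:51  10:61  11:124
Giant step factor: 20^(-12) ≡ 49 (mod 137).
Scan 5·49^i mod 137 for i = 0, 1, …:
  i=0: 5   i=1: 108   i=2: 86   i=3: 104
  i=4: 27   i=5: 90   i=6: 26   i=7: 41
  i=8: 91
Match at i=8, j=5: x = 8·12 + 5 = 101.

101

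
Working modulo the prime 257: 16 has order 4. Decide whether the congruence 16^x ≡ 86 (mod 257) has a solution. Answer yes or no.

no

⟨16⟩ has order 4; its elements mod 257 are {1, 16, 241, 256}.
86 is not in this set.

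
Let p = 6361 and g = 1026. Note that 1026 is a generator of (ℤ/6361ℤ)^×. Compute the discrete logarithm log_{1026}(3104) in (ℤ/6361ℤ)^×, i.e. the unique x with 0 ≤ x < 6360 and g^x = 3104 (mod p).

1601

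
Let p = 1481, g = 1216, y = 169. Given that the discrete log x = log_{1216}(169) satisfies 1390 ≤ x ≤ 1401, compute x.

1400

Compute 1216^1390 mod 1481 = 671, then multiply by 1216 repeatedly:
  1216^1390=671  1216^1391=1386  1216^1392=1479  1216^1393=530  1216^1394=245
  1216^1395=239  1216^1396=348  1216^1397=1083  1216^1398=319  1216^1399=1363
  1216^1400=169
Found 169 at exponent 1400.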